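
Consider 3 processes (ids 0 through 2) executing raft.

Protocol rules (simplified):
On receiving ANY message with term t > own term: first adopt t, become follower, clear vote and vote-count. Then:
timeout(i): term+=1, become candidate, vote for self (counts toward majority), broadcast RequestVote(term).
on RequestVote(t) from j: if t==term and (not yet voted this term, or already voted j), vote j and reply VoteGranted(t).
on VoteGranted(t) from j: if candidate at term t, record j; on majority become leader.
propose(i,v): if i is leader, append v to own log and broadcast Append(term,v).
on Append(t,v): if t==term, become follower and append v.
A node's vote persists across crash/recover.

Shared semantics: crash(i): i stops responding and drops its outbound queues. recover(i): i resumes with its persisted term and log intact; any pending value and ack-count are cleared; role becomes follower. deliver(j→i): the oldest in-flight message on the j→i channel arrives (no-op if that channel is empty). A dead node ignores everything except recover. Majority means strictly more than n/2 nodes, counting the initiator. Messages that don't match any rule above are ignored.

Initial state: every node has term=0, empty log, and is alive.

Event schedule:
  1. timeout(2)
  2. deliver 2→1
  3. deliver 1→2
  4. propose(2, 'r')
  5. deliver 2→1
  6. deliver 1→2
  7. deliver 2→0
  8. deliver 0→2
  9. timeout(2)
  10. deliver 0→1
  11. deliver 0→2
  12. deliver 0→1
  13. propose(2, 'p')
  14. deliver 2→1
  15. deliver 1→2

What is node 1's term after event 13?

[1] timeout(2) → N2(cand t1 [-])
[2] deliver 2→1 → N1(foll t1 [-])
[3] deliver 1→2 → N2(lead t1 [-])
[4] propose(2,'r') → N2(lead t1 [r])
[5] deliver 2→1 → N1(foll t1 [r])
[6] deliver 1→2 → ∅
[7] deliver 2→0 → N0(foll t1 [-])
[8] deliver 0→2 → ∅
[9] timeout(2) → N2(cand t2 [r])
[10] deliver 0→1 → ∅
[11] deliver 0→2 → ∅
[12] deliver 0→1 → ∅
[13] propose(2,'p') → ∅

1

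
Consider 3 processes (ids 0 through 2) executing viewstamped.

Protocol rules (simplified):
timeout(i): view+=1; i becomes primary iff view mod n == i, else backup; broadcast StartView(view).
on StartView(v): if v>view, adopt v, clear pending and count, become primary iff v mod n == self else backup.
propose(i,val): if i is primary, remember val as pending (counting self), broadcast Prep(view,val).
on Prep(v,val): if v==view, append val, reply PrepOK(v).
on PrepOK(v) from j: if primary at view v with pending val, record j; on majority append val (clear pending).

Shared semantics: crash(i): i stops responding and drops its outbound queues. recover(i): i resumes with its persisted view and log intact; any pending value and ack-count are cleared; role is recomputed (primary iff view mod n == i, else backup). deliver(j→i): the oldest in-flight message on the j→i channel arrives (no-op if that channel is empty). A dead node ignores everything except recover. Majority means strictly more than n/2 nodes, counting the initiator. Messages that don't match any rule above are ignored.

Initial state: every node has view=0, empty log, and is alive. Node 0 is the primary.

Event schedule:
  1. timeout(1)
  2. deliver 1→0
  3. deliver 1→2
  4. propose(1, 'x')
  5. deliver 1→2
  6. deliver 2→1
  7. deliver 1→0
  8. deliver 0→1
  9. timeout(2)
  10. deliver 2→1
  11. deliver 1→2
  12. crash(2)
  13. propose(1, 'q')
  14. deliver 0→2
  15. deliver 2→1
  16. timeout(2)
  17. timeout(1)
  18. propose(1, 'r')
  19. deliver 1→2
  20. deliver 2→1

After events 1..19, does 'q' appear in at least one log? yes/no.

[1] timeout(1) → N1(prim v1 [-])
[2] deliver 1→0 → N0(back v1 [-])
[3] deliver 1→2 → N2(back v1 [-])
[4] propose(1,'x') → ∅
[5] deliver 1→2 → N2(back v1 [x])
[6] deliver 2→1 → N1(prim v1 [x])
[7] deliver 1→0 → N0(back v1 [x])
[8] deliver 0→1 → ∅
[9] timeout(2) → N2(prim v2 [x])
[10] deliver 2→1 → N1(back v2 [x])
[11] deliver 1→2 → ∅
[12] crash(2) → N2(✗prim v2 [x])
[13] propose(1,'q') → ∅
[14] deliver 0→2 → ∅
[15] deliver 2→1 → ∅
[16] timeout(2) → ∅
[17] timeout(1) → N1(back v3 [x])
[18] propose(1,'r') → ∅
[19] deliver 1→2 → ∅

no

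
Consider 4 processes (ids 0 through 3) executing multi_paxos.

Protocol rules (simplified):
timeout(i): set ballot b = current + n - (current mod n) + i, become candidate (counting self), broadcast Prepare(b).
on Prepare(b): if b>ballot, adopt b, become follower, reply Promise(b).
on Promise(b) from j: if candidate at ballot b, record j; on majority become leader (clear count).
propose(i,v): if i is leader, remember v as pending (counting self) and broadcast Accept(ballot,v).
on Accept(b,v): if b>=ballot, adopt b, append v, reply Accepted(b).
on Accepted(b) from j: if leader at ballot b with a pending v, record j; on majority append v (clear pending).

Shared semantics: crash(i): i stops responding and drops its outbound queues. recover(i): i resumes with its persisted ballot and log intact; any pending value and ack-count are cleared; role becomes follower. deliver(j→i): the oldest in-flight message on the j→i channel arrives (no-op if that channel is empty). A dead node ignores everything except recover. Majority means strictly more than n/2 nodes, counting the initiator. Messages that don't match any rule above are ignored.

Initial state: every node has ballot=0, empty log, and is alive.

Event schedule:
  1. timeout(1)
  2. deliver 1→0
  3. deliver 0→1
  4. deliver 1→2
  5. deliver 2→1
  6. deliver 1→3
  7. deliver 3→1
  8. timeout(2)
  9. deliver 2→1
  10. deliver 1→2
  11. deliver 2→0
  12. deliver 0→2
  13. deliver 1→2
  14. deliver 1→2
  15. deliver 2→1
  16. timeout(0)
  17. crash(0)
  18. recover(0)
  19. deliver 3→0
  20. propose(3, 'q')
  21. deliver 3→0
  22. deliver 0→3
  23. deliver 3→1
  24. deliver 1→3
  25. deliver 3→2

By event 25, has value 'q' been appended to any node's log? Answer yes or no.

after 1 — timeout(1): n1:cand/b5/[-]
after 2 — deliver 1→0: n0:foll/b5/[-]
after 3 — deliver 0→1: ·
after 4 — deliver 1→2: n2:foll/b5/[-]
after 5 — deliver 2→1: n1:lead/b5/[-]
after 6 — deliver 1→3: n3:foll/b5/[-]
after 7 — deliver 3→1: ·
after 8 — timeout(2): n2:cand/b10/[-]
after 9 — deliver 2→1: n1:foll/b10/[-]
after 10 — deliver 1→2: ·
after 11 — deliver 2→0: n0:foll/b10/[-]
after 12 — deliver 0→2: n2:lead/b10/[-]
after 13 — deliver 1→2: ·
after 14 — deliver 1→2: ·
after 15 — deliver 2→1: ·
after 16 — timeout(0): n0:cand/b12/[-]
after 17 — crash(0): n0:✗cand/b12/[-]
after 18 — recover(0): n0:foll/b12/[-]
after 19 — deliver 3→0: ·
after 20 — propose(3,'q'): ·
after 21 — deliver 3→0: ·
after 22 — deliver 0→3: ·
after 23 — deliver 3→1: ·
after 24 — deliver 1→3: ·
after 25 — deliver 3→2: ·

no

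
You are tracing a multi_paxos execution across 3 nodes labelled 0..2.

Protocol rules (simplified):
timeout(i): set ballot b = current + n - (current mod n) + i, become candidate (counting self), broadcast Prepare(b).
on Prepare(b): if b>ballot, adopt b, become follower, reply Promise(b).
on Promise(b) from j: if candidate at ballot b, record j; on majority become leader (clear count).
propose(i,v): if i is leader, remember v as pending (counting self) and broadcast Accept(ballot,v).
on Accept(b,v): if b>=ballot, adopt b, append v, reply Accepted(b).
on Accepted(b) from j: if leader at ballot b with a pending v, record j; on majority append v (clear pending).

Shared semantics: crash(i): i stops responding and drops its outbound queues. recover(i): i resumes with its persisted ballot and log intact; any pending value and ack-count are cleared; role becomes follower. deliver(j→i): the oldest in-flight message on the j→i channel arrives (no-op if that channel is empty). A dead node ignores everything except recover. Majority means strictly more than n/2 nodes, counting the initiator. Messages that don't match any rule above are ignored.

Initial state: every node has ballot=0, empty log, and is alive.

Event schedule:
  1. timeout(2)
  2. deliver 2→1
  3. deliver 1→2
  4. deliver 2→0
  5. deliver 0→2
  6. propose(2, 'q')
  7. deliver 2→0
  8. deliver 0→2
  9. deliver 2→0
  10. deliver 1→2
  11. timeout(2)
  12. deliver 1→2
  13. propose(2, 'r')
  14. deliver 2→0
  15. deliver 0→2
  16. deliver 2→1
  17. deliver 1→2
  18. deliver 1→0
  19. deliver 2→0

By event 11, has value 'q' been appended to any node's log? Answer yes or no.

after 1 — timeout(2): n2:cand/b5/[-]
after 2 — deliver 2→1: n1:foll/b5/[-]
after 3 — deliver 1→2: n2:lead/b5/[-]
after 4 — deliver 2→0: n0:foll/b5/[-]
after 5 — deliver 0→2: ·
after 6 — propose(2,'q'): ·
after 7 — deliver 2→0: n0:foll/b5/[q]
after 8 — deliver 0→2: n2:lead/b5/[q]
after 9 — deliver 2→0: ·
after 10 — deliver 1→2: ·
after 11 — timeout(2): n2:cand/b8/[q]

yes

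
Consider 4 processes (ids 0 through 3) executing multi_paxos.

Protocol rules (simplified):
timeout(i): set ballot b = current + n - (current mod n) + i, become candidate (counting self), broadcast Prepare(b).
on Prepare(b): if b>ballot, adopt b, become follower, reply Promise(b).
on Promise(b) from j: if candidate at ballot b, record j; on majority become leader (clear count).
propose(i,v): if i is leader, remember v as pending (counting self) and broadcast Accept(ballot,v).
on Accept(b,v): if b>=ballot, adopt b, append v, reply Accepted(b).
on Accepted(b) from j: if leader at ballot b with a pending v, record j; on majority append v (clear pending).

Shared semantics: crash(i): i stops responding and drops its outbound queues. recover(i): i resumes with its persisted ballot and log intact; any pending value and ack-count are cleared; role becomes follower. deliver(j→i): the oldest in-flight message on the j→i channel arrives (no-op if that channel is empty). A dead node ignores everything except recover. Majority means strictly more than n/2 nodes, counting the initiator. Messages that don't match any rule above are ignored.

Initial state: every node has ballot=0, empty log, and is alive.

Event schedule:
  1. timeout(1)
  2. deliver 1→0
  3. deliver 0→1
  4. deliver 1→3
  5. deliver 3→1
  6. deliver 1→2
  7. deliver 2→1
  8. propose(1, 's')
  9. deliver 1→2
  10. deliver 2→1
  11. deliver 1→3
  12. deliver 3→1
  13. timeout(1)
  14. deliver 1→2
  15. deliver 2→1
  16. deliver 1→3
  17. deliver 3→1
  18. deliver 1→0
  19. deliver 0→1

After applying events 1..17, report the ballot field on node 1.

e1 timeout(1): 1[cand,b=5,-]
e2 deliver 1→0: 0[foll,b=5,-]
e3 deliver 0→1: ·
e4 deliver 1→3: 3[foll,b=5,-]
e5 deliver 3→1: 1[lead,b=5,-]
e6 deliver 1→2: 2[foll,b=5,-]
e7 deliver 2→1: ·
e8 propose(1,'s'): ·
e9 deliver 1→2: 2[foll,b=5,s]
e10 deliver 2→1: ·
e11 deliver 1→3: 3[foll,b=5,s]
e12 deliver 3→1: 1[lead,b=5,s]
e13 timeout(1): 1[cand,b=9,s]
e14 deliver 1→2: 2[foll,b=9,s]
e15 deliver 2→1: ·
e16 deliver 1→3: 3[foll,b=9,s]
e17 deliver 3→1: 1[lead,b=9,s]

9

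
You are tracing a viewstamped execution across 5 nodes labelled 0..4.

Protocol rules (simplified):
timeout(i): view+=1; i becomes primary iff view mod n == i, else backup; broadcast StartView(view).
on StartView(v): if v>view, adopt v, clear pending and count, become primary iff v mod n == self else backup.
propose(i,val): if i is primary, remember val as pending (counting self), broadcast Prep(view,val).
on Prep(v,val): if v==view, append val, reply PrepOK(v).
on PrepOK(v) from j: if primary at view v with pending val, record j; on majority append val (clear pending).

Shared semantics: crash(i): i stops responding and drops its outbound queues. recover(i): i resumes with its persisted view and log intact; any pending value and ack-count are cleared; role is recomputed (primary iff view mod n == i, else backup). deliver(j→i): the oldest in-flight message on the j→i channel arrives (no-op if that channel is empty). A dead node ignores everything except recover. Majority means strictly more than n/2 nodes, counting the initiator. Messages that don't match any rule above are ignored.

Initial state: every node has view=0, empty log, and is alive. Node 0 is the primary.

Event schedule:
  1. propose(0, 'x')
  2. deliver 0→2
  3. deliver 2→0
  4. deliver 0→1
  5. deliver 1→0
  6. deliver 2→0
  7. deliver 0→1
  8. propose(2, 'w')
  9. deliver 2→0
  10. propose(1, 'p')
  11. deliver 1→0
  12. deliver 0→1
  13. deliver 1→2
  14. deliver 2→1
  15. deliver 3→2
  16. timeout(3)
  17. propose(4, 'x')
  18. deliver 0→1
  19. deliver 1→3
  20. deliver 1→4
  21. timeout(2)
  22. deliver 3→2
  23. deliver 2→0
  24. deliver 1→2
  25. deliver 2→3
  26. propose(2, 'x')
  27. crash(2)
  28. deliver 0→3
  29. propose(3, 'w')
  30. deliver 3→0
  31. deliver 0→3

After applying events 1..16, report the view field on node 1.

0

[1] propose(0,'x') → ∅
[2] deliver 0→2 → N2(back v0 [x])
[3] deliver 2→0 → ∅
[4] deliver 0→1 → N1(back v0 [x])
[5] deliver 1→0 → N0(prim v0 [x])
[6] deliver 2→0 → ∅
[7] deliver 0→1 → ∅
[8] propose(2,'w') → ∅
[9] deliver 2→0 → ∅
[10] propose(1,'p') → ∅
[11] deliver 1→0 → ∅
[12] deliver 0→1 → ∅
[13] deliver 1→2 → ∅
[14] deliver 2→1 → ∅
[15] deliver 3→2 → ∅
[16] timeout(3) → N3(back v1 [-])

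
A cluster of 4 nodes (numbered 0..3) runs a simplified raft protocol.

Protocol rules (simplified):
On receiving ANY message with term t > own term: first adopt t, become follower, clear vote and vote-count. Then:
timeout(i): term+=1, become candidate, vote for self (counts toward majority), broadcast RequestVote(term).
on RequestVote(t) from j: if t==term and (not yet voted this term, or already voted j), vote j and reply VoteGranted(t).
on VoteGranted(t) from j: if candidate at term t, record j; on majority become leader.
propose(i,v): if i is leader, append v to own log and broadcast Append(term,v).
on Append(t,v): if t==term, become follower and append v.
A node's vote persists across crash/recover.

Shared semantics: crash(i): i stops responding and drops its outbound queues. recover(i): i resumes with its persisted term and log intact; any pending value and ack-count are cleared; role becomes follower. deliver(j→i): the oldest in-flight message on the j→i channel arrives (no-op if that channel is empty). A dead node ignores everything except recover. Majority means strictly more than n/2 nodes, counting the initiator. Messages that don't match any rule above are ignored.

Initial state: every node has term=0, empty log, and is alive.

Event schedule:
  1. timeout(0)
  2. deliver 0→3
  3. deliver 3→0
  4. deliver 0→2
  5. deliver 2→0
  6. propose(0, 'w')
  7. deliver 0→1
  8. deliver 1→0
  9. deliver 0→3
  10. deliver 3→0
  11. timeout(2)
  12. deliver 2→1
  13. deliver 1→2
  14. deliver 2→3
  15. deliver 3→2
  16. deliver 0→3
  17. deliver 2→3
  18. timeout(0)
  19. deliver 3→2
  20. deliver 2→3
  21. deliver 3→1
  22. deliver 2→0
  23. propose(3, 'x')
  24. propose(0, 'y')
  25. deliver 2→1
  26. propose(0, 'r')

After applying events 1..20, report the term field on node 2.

after 1 — timeout(0): n0:cand/t1/[-]
after 2 — deliver 0→3: n3:foll/t1/[-]
after 3 — deliver 3→0: ·
after 4 — deliver 0→2: n2:foll/t1/[-]
after 5 — deliver 2→0: n0:lead/t1/[-]
after 6 — propose(0,'w'): n0:lead/t1/[w]
after 7 — deliver 0→1: n1:foll/t1/[-]
after 8 — deliver 1→0: ·
after 9 — deliver 0→3: n3:foll/t1/[w]
after 10 — deliver 3→0: ·
after 11 — timeout(2): n2:cand/t2/[-]
after 12 — deliver 2→1: n1:foll/t2/[-]
after 13 — deliver 1→2: ·
after 14 — deliver 2→3: n3:foll/t2/[w]
after 15 — deliver 3→2: n2:lead/t2/[-]
after 16 — deliver 0→3: ·
after 17 — deliver 2→3: ·
after 18 — timeout(0): n0:cand/t2/[w]
after 19 — deliver 3→2: ·
after 20 — deliver 2→3: ·

2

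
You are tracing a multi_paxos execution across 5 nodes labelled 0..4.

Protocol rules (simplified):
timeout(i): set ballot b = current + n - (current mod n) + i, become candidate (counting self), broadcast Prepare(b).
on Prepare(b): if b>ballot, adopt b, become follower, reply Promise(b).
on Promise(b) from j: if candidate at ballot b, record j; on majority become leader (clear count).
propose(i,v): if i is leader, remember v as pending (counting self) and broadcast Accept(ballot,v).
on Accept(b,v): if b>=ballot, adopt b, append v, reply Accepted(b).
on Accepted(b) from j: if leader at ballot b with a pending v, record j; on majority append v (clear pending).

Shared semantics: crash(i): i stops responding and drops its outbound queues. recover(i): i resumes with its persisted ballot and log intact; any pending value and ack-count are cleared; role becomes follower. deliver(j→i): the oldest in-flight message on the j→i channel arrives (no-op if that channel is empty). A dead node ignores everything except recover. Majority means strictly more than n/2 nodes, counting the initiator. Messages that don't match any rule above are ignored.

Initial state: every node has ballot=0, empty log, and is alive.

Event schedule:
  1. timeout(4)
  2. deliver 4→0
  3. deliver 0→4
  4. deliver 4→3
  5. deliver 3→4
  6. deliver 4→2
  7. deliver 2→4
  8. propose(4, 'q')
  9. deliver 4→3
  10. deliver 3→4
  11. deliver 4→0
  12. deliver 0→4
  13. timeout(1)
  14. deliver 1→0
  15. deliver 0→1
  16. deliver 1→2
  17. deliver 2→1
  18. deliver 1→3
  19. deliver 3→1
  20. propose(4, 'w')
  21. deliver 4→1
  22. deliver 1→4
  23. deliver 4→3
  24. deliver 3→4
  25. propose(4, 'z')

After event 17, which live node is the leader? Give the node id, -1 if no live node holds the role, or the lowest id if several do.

4

after 1 — timeout(4): n4:cand/b9/[-]
after 2 — deliver 4→0: n0:foll/b9/[-]
after 3 — deliver 0→4: ·
after 4 — deliver 4→3: n3:foll/b9/[-]
after 5 — deliver 3→4: n4:lead/b9/[-]
after 6 — deliver 4→2: n2:foll/b9/[-]
after 7 — deliver 2→4: ·
after 8 — propose(4,'q'): ·
after 9 — deliver 4→3: n3:foll/b9/[q]
after 10 — deliver 3→4: ·
after 11 — deliver 4→0: n0:foll/b9/[q]
after 12 — deliver 0→4: n4:lead/b9/[q]
after 13 — timeout(1): n1:cand/b6/[-]
after 14 — deliver 1→0: ·
after 15 — deliver 0→1: ·
after 16 — deliver 1→2: ·
after 17 — deliver 2→1: ·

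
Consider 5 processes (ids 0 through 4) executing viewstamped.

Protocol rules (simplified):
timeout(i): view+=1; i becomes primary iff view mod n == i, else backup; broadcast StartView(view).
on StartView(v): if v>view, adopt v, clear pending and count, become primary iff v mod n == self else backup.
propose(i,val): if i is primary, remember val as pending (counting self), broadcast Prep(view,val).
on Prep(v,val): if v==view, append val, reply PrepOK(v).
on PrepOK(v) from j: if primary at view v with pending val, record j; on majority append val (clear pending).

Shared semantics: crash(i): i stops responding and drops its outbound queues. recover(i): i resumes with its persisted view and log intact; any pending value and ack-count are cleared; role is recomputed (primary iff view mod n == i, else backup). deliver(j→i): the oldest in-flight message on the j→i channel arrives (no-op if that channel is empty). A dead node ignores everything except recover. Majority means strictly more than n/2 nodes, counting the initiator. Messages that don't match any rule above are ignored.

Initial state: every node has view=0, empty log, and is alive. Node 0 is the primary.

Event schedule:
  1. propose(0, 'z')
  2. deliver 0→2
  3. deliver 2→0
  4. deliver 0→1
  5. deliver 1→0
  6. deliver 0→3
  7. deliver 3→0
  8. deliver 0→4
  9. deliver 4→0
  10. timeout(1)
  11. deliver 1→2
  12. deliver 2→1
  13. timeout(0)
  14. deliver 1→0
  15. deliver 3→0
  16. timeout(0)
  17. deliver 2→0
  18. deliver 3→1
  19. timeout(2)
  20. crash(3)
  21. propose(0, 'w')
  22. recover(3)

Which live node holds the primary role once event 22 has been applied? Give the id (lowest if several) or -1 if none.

[1] propose(0,'z') → ∅
[2] deliver 0→2 → N2(back v0 [z])
[3] deliver 2→0 → ∅
[4] deliver 0→1 → N1(back v0 [z])
[5] deliver 1→0 → N0(prim v0 [z])
[6] deliver 0→3 → N3(back v0 [z])
[7] deliver 3→0 → ∅
[8] deliver 0→4 → N4(back v0 [z])
[9] deliver 4→0 → ∅
[10] timeout(1) → N1(prim v1 [z])
[11] deliver 1→2 → N2(back v1 [z])
[12] deliver 2→1 → ∅
[13] timeout(0) → N0(back v1 [z])
[14] deliver 1→0 → ∅
[15] deliver 3→0 → ∅
[16] timeout(0) → N0(back v2 [z])
[17] deliver 2→0 → ∅
[18] deliver 3→1 → ∅
[19] timeout(2) → N2(prim v2 [z])
[20] crash(3) → N3(✗back v0 [z])
[21] propose(0,'w') → ∅
[22] recover(3) → N3(back v0 [z])

1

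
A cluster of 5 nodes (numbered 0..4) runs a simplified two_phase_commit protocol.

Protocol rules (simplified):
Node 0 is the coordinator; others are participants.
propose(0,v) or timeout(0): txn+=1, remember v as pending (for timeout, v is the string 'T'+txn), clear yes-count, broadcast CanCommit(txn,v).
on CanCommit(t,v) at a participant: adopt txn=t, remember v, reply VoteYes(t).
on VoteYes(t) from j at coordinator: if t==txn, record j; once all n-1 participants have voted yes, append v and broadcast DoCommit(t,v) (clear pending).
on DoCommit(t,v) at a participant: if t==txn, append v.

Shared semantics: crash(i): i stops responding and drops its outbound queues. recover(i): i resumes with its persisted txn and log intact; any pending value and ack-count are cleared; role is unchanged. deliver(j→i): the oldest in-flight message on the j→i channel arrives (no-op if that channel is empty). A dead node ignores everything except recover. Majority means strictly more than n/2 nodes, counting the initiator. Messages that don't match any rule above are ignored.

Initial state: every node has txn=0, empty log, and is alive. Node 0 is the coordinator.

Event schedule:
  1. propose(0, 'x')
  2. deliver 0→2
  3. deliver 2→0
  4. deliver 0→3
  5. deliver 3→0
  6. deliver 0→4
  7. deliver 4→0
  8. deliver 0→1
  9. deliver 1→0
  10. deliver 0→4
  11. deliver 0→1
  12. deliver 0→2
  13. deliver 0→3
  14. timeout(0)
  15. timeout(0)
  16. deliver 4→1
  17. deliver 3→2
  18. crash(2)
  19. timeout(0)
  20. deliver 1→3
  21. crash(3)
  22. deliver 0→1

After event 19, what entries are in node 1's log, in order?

x

e1 propose(0,'x'): 0[coor,t=1,-]
e2 deliver 0→2: 2[part,t=1,-]
e3 deliver 2→0: ·
e4 deliver 0→3: 3[part,t=1,-]
e5 deliver 3→0: ·
e6 deliver 0→4: 4[part,t=1,-]
e7 deliver 4→0: ·
e8 deliver 0→1: 1[part,t=1,-]
e9 deliver 1→0: 0[coor,t=1,x]
e10 deliver 0→4: 4[part,t=1,x]
e11 deliver 0→1: 1[part,t=1,x]
e12 deliver 0→2: 2[part,t=1,x]
e13 deliver 0→3: 3[part,t=1,x]
e14 timeout(0): 0[coor,t=2,x]
e15 timeout(0): 0[coor,t=3,x]
e16 deliver 4→1: ·
e17 deliver 3→2: ·
e18 crash(2): 2[✗part,t=1,x]
e19 timeout(0): 0[coor,t=4,x]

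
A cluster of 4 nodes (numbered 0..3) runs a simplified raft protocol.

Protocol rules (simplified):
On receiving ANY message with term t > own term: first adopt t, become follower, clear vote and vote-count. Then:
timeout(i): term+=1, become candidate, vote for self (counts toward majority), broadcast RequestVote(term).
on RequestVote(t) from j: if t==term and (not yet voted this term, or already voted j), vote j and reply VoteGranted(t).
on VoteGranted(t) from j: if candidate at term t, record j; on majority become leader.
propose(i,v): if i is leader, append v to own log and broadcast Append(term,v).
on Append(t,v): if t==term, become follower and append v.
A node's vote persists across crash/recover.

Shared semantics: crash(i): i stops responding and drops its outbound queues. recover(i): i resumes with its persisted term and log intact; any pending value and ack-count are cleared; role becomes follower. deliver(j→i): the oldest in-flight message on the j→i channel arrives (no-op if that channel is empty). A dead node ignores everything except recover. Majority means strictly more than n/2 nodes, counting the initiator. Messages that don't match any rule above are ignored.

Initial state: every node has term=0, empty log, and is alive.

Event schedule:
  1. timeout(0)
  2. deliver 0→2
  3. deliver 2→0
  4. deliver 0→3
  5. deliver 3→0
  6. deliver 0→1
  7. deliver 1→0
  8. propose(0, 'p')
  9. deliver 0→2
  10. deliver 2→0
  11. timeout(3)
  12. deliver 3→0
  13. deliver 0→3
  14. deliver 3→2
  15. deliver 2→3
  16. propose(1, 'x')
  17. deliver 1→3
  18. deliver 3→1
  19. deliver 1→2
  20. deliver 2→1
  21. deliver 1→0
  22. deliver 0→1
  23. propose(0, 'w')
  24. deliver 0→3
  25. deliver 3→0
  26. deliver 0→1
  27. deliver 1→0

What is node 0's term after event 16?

[1] timeout(0) → N0(cand t1 [-])
[2] deliver 0→2 → N2(foll t1 [-])
[3] deliver 2→0 → ∅
[4] deliver 0→3 → N3(foll t1 [-])
[5] deliver 3→0 → N0(lead t1 [-])
[6] deliver 0→1 → N1(foll t1 [-])
[7] deliver 1→0 → ∅
[8] propose(0,'p') → N0(lead t1 [p])
[9] deliver 0→2 → N2(foll t1 [p])
[10] deliver 2→0 → ∅
[11] timeout(3) → N3(cand t2 [-])
[12] deliver 3→0 → N0(foll t2 [p])
[13] deliver 0→3 → ∅
[14] deliver 3→2 → N2(foll t2 [p])
[15] deliver 2→3 → ∅
[16] propose(1,'x') → ∅

2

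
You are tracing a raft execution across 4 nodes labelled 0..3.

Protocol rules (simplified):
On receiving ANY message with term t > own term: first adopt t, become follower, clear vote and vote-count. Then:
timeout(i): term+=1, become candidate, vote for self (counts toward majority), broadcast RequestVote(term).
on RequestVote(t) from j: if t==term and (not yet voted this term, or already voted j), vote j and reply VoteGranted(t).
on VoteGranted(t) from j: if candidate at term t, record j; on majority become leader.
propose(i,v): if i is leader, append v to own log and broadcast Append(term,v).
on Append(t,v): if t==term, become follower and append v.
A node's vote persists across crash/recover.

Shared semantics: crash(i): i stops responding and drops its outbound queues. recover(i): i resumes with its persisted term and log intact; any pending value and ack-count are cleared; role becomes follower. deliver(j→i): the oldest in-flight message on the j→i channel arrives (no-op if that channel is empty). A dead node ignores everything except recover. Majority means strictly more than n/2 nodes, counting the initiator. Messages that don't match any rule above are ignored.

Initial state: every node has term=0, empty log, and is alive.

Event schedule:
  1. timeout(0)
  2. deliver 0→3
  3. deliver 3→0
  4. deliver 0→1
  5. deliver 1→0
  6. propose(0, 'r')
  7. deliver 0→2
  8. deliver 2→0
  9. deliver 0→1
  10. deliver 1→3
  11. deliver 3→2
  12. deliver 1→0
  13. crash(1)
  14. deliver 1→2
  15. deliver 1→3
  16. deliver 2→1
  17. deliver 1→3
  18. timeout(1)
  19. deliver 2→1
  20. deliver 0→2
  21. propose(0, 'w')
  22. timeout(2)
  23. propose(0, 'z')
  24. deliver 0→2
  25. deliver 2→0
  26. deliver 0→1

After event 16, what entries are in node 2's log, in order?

empty

after 1 — timeout(0): n0:cand/t1/[-]
after 2 — deliver 0→3: n3:foll/t1/[-]
after 3 — deliver 3→0: ·
after 4 — deliver 0→1: n1:foll/t1/[-]
after 5 — deliver 1→0: n0:lead/t1/[-]
after 6 — propose(0,'r'): n0:lead/t1/[r]
after 7 — deliver 0→2: n2:foll/t1/[-]
after 8 — deliver 2→0: ·
after 9 — deliver 0→1: n1:foll/t1/[r]
after 10 — deliver 1→3: ·
after 11 — deliver 3→2: ·
after 12 — deliver 1→0: ·
after 13 — crash(1): n1:✗foll/t1/[r]
after 14 — deliver 1→2: ·
after 15 — deliver 1→3: ·
after 16 — deliver 2→1: ·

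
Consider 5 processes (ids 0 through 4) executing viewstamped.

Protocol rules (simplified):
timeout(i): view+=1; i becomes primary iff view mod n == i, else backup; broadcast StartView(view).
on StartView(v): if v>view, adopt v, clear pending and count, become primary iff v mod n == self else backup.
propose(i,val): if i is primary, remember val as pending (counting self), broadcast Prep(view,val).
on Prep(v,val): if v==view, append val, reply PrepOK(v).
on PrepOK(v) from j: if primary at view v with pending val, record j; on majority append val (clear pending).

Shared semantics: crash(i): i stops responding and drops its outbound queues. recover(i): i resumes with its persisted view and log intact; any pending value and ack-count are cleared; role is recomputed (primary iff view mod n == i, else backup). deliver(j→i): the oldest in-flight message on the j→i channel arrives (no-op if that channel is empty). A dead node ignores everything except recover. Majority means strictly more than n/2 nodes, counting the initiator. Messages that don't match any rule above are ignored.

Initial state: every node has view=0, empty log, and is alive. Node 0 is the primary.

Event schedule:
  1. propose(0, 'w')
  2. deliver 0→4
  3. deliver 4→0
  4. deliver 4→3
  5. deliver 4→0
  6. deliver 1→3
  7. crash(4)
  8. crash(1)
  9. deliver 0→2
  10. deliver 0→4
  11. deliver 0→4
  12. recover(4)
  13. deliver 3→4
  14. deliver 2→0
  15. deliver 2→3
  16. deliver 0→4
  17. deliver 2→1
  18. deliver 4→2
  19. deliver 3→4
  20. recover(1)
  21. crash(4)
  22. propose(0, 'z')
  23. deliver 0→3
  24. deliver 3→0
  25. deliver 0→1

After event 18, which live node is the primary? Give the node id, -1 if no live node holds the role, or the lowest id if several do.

0

[1] propose(0,'w') → ∅
[2] deliver 0→4 → N4(back v0 [w])
[3] deliver 4→0 → ∅
[4] deliver 4→3 → ∅
[5] deliver 4→0 → ∅
[6] deliver 1→3 → ∅
[7] crash(4) → N4(✗back v0 [w])
[8] crash(1) → N1(✗back v0 [-])
[9] deliver 0→2 → N2(back v0 [w])
[10] deliver 0→4 → ∅
[11] deliver 0→4 → ∅
[12] recover(4) → N4(back v0 [w])
[13] deliver 3→4 → ∅
[14] deliver 2→0 → N0(prim v0 [w])
[15] deliver 2→3 → ∅
[16] deliver 0→4 → ∅
[17] deliver 2→1 → ∅
[18] deliver 4→2 → ∅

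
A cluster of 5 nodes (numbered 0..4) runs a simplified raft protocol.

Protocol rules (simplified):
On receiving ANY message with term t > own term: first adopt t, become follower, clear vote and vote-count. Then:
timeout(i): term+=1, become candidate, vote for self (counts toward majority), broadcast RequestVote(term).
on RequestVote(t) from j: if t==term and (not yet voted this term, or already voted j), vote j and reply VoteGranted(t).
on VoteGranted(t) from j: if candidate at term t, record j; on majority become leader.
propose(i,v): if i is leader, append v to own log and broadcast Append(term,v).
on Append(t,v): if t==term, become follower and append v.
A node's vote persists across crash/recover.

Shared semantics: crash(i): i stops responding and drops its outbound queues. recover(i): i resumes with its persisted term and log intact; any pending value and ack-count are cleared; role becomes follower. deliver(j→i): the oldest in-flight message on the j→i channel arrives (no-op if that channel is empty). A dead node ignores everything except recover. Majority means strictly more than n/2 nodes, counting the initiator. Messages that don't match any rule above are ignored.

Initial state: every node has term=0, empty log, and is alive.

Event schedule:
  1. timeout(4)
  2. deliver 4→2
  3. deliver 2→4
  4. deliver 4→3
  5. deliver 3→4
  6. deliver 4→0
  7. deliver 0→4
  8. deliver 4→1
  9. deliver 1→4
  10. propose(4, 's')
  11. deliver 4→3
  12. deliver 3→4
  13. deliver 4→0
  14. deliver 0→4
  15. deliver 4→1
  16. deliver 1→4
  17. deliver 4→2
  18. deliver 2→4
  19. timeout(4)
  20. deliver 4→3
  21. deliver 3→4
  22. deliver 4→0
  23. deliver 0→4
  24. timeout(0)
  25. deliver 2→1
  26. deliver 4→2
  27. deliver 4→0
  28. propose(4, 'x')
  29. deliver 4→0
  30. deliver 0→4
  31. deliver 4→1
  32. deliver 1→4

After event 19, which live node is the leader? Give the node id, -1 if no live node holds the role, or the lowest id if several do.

-1

step 1 timeout(4): 4={cand,t=1,log=-}
step 2 deliver 4→2: 2={foll,t=1,log=-}
step 3 deliver 2→4: —
step 4 deliver 4→3: 3={foll,t=1,log=-}
step 5 deliver 3→4: 4={lead,t=1,log=-}
step 6 deliver 4→0: 0={foll,t=1,log=-}
step 7 deliver 0→4: —
step 8 deliver 4→1: 1={foll,t=1,log=-}
step 9 deliver 1→4: —
step 10 propose(4,'s'): 4={lead,t=1,log=s}
step 11 deliver 4→3: 3={foll,t=1,log=s}
step 12 deliver 3→4: —
step 13 deliver 4→0: 0={foll,t=1,log=s}
step 14 deliver 0→4: —
step 15 deliver 4→1: 1={foll,t=1,log=s}
step 16 deliver 1→4: —
step 17 deliver 4→2: 2={foll,t=1,log=s}
step 18 deliver 2→4: —
step 19 timeout(4): 4={cand,t=2,log=s}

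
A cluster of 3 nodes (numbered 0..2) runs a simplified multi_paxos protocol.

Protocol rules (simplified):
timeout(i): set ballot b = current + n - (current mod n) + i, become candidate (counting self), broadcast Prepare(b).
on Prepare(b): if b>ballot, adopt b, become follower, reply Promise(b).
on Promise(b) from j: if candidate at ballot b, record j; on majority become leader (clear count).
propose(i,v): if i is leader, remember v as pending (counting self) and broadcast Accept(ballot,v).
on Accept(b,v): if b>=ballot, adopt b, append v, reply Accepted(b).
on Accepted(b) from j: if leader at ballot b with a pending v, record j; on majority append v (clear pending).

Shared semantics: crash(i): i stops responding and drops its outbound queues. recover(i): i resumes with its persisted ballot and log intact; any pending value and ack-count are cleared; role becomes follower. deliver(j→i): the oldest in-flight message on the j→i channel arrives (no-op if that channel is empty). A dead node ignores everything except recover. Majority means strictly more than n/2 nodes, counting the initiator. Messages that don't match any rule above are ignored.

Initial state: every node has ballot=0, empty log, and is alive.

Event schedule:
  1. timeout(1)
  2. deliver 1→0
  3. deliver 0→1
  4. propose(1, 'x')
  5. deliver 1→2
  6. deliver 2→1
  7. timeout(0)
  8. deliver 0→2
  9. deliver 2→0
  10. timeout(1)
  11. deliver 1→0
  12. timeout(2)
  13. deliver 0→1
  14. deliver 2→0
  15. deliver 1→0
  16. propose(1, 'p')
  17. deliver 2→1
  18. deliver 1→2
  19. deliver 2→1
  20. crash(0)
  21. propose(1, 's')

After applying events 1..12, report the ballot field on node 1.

7

1. timeout(1):  <1:cand b4 ->
2. deliver 1→0:  <0:foll b4 ->
3. deliver 0→1:  <1:lead b4 ->
4. propose(1,'x'):  nop
5. deliver 1→2:  <2:foll b4 ->
6. deliver 2→1:  nop
7. timeout(0):  <0:cand b6 ->
8. deliver 0→2:  <2:foll b6 ->
9. deliver 2→0:  <0:lead b6 ->
10. timeout(1):  <1:cand b7 ->
11. deliver 1→0:  nop
12. timeout(2):  <2:cand b11 ->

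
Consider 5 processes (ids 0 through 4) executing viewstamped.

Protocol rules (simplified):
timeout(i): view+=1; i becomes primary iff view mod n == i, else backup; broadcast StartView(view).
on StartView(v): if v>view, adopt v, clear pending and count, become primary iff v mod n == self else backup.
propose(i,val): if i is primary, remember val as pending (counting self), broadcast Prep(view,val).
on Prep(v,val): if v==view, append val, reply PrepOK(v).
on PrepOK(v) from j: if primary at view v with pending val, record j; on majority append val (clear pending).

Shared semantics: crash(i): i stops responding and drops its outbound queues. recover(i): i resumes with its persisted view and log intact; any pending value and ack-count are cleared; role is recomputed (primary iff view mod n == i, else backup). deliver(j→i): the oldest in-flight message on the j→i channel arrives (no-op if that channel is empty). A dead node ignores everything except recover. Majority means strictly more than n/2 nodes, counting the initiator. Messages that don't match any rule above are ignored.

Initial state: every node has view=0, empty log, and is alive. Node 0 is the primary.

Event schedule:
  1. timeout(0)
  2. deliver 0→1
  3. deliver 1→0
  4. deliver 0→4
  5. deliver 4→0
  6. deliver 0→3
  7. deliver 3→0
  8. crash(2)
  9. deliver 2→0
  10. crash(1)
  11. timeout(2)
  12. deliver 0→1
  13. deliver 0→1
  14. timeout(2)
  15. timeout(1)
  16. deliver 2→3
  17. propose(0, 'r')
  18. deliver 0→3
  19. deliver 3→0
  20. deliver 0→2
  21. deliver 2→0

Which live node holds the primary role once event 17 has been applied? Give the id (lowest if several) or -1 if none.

-1

e1 timeout(0): 0[back,v=1,-]
e2 deliver 0→1: 1[prim,v=1,-]
e3 deliver 1→0: ·
e4 deliver 0→4: 4[back,v=1,-]
e5 deliver 4→0: ·
e6 deliver 0→3: 3[back,v=1,-]
e7 deliver 3→0: ·
e8 crash(2): 2[✗back,v=0,-]
e9 deliver 2→0: ·
e10 crash(1): 1[✗prim,v=1,-]
e11 timeout(2): ·
e12 deliver 0→1: ·
e13 deliver 0→1: ·
e14 timeout(2): ·
e15 timeout(1): ·
e16 deliver 2→3: ·
e17 propose(0,'r'): ·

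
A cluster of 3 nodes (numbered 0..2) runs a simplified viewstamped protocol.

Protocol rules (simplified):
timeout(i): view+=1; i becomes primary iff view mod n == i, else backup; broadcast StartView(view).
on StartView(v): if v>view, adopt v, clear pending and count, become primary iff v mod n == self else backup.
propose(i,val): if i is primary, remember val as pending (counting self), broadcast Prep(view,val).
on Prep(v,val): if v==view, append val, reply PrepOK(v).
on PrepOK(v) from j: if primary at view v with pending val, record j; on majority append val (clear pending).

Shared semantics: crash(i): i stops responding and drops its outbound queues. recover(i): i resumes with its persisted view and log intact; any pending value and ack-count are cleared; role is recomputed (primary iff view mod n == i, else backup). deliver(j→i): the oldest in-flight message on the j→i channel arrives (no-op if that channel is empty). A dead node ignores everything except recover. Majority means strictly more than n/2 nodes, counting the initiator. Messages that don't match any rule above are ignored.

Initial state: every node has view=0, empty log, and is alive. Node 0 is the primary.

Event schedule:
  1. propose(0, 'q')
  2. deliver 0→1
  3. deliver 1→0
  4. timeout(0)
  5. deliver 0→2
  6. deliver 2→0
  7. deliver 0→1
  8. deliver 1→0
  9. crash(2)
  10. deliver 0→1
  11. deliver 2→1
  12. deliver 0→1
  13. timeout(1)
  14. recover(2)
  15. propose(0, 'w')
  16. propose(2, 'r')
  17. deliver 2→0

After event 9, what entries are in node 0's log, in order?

after 1 — propose(0,'q'): ·
after 2 — deliver 0→1: n1:back/v0/[q]
after 3 — deliver 1→0: n0:prim/v0/[q]
after 4 — timeout(0): n0:back/v1/[q]
after 5 — deliver 0→2: n2:back/v0/[q]
after 6 — deliver 2→0: ·
after 7 — deliver 0→1: n1:prim/v1/[q]
after 8 — deliver 1→0: ·
after 9 — crash(2): n2:✗back/v0/[q]

q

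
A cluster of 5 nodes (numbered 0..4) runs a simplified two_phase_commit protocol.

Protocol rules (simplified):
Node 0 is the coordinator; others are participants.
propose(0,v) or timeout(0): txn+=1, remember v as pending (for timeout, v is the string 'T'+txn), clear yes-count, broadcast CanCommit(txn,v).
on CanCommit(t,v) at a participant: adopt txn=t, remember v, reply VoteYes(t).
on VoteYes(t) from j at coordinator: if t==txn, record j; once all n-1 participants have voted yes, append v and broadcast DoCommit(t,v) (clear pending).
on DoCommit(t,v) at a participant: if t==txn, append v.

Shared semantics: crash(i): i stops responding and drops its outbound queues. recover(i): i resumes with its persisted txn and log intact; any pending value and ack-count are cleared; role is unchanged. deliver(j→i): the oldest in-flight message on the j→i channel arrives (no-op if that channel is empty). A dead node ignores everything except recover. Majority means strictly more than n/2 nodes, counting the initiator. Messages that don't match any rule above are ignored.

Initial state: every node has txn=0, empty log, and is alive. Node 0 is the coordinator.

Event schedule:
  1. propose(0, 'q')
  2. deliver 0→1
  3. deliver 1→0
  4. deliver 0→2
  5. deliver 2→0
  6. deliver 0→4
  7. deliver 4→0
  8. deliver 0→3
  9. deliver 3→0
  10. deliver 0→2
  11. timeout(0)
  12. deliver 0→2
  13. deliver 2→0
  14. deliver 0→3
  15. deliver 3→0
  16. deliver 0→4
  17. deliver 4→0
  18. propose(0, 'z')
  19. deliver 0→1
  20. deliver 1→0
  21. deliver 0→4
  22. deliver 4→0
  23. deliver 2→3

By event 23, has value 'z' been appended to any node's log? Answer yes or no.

e1 propose(0,'q'): 0[coor,t=1,-]
e2 deliver 0→1: 1[part,t=1,-]
e3 deliver 1→0: ·
e4 deliver 0→2: 2[part,t=1,-]
e5 deliver 2→0: ·
e6 deliver 0→4: 4[part,t=1,-]
e7 deliver 4→0: ·
e8 deliver 0→3: 3[part,t=1,-]
e9 deliver 3→0: 0[coor,t=1,q]
e10 deliver 0→2: 2[part,t=1,q]
e11 timeout(0): 0[coor,t=2,q]
e12 deliver 0→2: 2[part,t=2,q]
e13 deliver 2→0: ·
e14 deliver 0→3: 3[part,t=1,q]
e15 deliver 3→0: ·
e16 deliver 0→4: 4[part,t=1,q]
e17 deliver 4→0: ·
e18 propose(0,'z'): 0[coor,t=3,q]
e19 deliver 0→1: 1[part,t=1,q]
e20 deliver 1→0: ·
e21 deliver 0→4: 4[part,t=2,q]
e22 deliver 4→0: ·
e23 deliver 2→3: ·

no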